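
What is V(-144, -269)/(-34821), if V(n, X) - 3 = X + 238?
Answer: 28/34821 ≈ 0.00080411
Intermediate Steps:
V(n, X) = 241 + X (V(n, X) = 3 + (X + 238) = 3 + (238 + X) = 241 + X)
V(-144, -269)/(-34821) = (241 - 269)/(-34821) = -28*(-1/34821) = 28/34821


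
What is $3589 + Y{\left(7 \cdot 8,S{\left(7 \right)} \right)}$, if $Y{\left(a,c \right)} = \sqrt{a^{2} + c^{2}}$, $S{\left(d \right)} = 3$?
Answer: $3589 + \sqrt{3145} \approx 3645.1$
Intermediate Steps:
$3589 + Y{\left(7 \cdot 8,S{\left(7 \right)} \right)} = 3589 + \sqrt{\left(7 \cdot 8\right)^{2} + 3^{2}} = 3589 + \sqrt{56^{2} + 9} = 3589 + \sqrt{3136 + 9} = 3589 + \sqrt{3145}$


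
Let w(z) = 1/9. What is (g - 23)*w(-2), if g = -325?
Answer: -116/3 ≈ -38.667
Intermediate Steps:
w(z) = 1/9
(g - 23)*w(-2) = (-325 - 23)*(1/9) = -348*1/9 = -116/3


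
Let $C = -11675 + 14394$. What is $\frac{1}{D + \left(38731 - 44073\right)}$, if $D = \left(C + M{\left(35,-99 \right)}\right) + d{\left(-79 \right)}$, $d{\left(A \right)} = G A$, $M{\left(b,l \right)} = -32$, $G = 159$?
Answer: $- \frac{1}{15216} \approx -6.572 \cdot 10^{-5}$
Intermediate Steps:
$C = 2719$
$d{\left(A \right)} = 159 A$
$D = -9874$ ($D = \left(2719 - 32\right) + 159 \left(-79\right) = 2687 - 12561 = -9874$)
$\frac{1}{D + \left(38731 - 44073\right)} = \frac{1}{-9874 + \left(38731 - 44073\right)} = \frac{1}{-9874 - 5342} = \frac{1}{-15216} = - \frac{1}{15216}$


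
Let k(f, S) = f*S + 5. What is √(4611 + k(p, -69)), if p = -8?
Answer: 4*√323 ≈ 71.889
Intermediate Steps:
k(f, S) = 5 + S*f (k(f, S) = S*f + 5 = 5 + S*f)
√(4611 + k(p, -69)) = √(4611 + (5 - 69*(-8))) = √(4611 + (5 + 552)) = √(4611 + 557) = √5168 = 4*√323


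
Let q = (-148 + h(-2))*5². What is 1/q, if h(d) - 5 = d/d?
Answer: -1/3550 ≈ -0.00028169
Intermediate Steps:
h(d) = 6 (h(d) = 5 + d/d = 5 + 1 = 6)
q = -3550 (q = (-148 + 6)*5² = -142*25 = -3550)
1/q = 1/(-3550) = -1/3550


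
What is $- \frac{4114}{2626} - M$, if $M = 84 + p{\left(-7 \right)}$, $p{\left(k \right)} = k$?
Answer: $- \frac{103158}{1313} \approx -78.567$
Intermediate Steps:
$M = 77$ ($M = 84 - 7 = 77$)
$- \frac{4114}{2626} - M = - \frac{4114}{2626} - 77 = \left(-4114\right) \frac{1}{2626} - 77 = - \frac{2057}{1313} - 77 = - \frac{103158}{1313}$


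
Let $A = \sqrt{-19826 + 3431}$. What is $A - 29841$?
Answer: $-29841 + i \sqrt{16395} \approx -29841.0 + 128.04 i$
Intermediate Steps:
$A = i \sqrt{16395}$ ($A = \sqrt{-16395} = i \sqrt{16395} \approx 128.04 i$)
$A - 29841 = i \sqrt{16395} - 29841 = -29841 + i \sqrt{16395}$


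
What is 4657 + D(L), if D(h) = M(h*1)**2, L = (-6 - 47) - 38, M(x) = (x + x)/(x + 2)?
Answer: 36921221/7921 ≈ 4661.2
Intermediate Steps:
M(x) = 2*x/(2 + x) (M(x) = (2*x)/(2 + x) = 2*x/(2 + x))
L = -91 (L = -53 - 38 = -91)
D(h) = 4*h**2/(2 + h)**2 (D(h) = (2*(h*1)/(2 + h*1))**2 = (2*h/(2 + h))**2 = 4*h**2/(2 + h)**2)
4657 + D(L) = 4657 + 4*(-91)**2/(2 - 91)**2 = 4657 + 4*8281/(-89)**2 = 4657 + 4*8281*(1/7921) = 4657 + 33124/7921 = 36921221/7921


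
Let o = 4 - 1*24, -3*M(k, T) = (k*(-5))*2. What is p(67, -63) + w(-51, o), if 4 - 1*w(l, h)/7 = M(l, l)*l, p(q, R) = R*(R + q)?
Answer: -60914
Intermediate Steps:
M(k, T) = 10*k/3 (M(k, T) = -k*(-5)*2/3 = -(-5*k)*2/3 = -(-10)*k/3 = 10*k/3)
o = -20 (o = 4 - 24 = -20)
w(l, h) = 28 - 70*l²/3 (w(l, h) = 28 - 7*10*l/3*l = 28 - 70*l²/3)
p(67, -63) + w(-51, o) = -63*(-63 + 67) + (28 - 70/3*(-51)²) = -63*4 + (28 - 70/3*2601) = -252 + (28 - 60690) = -252 - 60662 = -60914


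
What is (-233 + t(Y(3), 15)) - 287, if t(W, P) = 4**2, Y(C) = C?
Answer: -504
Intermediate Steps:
t(W, P) = 16
(-233 + t(Y(3), 15)) - 287 = (-233 + 16) - 287 = -217 - 287 = -504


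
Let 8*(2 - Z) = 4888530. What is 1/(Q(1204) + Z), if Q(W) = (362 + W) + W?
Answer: -4/2433177 ≈ -1.6439e-6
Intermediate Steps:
Q(W) = 362 + 2*W
Z = -2444257/4 (Z = 2 - ⅛*4888530 = 2 - 2444265/4 = -2444257/4 ≈ -6.1106e+5)
1/(Q(1204) + Z) = 1/((362 + 2*1204) - 2444257/4) = 1/((362 + 2408) - 2444257/4) = 1/(2770 - 2444257/4) = 1/(-2433177/4) = -4/2433177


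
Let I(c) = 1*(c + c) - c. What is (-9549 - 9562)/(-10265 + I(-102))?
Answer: 19111/10367 ≈ 1.8434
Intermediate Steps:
I(c) = c (I(c) = 1*(2*c) - c = 2*c - c = c)
(-9549 - 9562)/(-10265 + I(-102)) = (-9549 - 9562)/(-10265 - 102) = -19111/(-10367) = -19111*(-1/10367) = 19111/10367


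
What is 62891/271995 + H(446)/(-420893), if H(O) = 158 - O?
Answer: 26548716223/114480791535 ≈ 0.23191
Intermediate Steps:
62891/271995 + H(446)/(-420893) = 62891/271995 + (158 - 1*446)/(-420893) = 62891*(1/271995) + (158 - 446)*(-1/420893) = 62891/271995 - 288*(-1/420893) = 62891/271995 + 288/420893 = 26548716223/114480791535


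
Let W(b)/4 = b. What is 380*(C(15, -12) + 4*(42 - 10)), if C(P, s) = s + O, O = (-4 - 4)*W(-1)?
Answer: 56240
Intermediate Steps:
W(b) = 4*b
O = 32 (O = (-4 - 4)*(4*(-1)) = -8*(-4) = 32)
C(P, s) = 32 + s (C(P, s) = s + 32 = 32 + s)
380*(C(15, -12) + 4*(42 - 10)) = 380*((32 - 12) + 4*(42 - 10)) = 380*(20 + 4*32) = 380*(20 + 128) = 380*148 = 56240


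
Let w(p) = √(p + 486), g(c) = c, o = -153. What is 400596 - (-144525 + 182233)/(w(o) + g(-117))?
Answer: 148743667/371 + 9427*√37/1113 ≈ 4.0098e+5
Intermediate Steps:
w(p) = √(486 + p)
400596 - (-144525 + 182233)/(w(o) + g(-117)) = 400596 - (-144525 + 182233)/(√(486 - 153) - 117) = 400596 - 37708/(√333 - 117) = 400596 - 37708/(3*√37 - 117) = 400596 - 37708/(-117 + 3*√37)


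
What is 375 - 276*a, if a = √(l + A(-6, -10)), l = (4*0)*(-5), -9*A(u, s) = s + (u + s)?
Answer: 375 - 92*√26 ≈ -94.110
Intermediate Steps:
A(u, s) = -2*s/9 - u/9 (A(u, s) = -(s + (u + s))/9 = -(s + (s + u))/9 = -(u + 2*s)/9 = -2*s/9 - u/9)
l = 0 (l = 0*(-5) = 0)
a = √26/3 (a = √(0 + (-2/9*(-10) - ⅑*(-6))) = √(0 + (20/9 + ⅔)) = √(0 + 26/9) = √(26/9) = √26/3 ≈ 1.6997)
375 - 276*a = 375 - 92*√26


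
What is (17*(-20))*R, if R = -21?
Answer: 7140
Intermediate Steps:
(17*(-20))*R = (17*(-20))*(-21) = -340*(-21) = 7140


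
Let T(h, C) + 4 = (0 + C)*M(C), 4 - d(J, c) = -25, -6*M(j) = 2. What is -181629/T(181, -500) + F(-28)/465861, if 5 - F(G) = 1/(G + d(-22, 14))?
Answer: -253841600755/227340168 ≈ -1116.6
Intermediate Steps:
M(j) = -⅓ (M(j) = -⅙*2 = -⅓)
d(J, c) = 29 (d(J, c) = 4 - 1*(-25) = 4 + 25 = 29)
F(G) = 5 - 1/(29 + G) (F(G) = 5 - 1/(G + 29) = 5 - 1/(29 + G))
T(h, C) = -4 - C/3 (T(h, C) = -4 + (0 + C)*(-⅓) = -4 + C*(-⅓) = -4 - C/3)
-181629/T(181, -500) + F(-28)/465861 = -181629/(-4 - ⅓*(-500)) + ((144 + 5*(-28))/(29 - 28))/465861 = -181629/(-4 + 500/3) + ((144 - 140)/1)*(1/465861) = -181629/488/3 + (1*4)*(1/465861) = -181629*3/488 + 4*(1/465861) = -544887/488 + 4/465861 = -253841600755/227340168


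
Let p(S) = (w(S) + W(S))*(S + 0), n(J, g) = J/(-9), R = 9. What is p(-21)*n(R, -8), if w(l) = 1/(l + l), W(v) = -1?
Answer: -43/2 ≈ -21.500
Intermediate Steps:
n(J, g) = -J/9 (n(J, g) = J*(-⅑) = -J/9)
w(l) = 1/(2*l)
p(S) = S*(-1 + 1/(2*S)) (p(S) = (1/(2*S) - 1)*(S + 0) = (-1 + 1/(2*S))*S = S*(-1 + 1/(2*S)))
p(-21)*n(R, -8) = (½ - 1*(-21))*(-⅑*9) = (½ + 21)*(-1) = (43/2)*(-1) = -43/2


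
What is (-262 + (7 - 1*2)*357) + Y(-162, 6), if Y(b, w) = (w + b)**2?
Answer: 25859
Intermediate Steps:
Y(b, w) = (b + w)**2
(-262 + (7 - 1*2)*357) + Y(-162, 6) = (-262 + (7 - 1*2)*357) + (-162 + 6)**2 = (-262 + (7 - 2)*357) + (-156)**2 = (-262 + 5*357) + 24336 = (-262 + 1785) + 24336 = 1523 + 24336 = 25859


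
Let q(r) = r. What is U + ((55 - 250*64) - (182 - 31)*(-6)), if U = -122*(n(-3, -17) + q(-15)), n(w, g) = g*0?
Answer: -13209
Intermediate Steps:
n(w, g) = 0
U = 1830 (U = -122*(0 - 15) = -122*(-15) = 1830)
U + ((55 - 250*64) - (182 - 31)*(-6)) = 1830 + ((55 - 250*64) - (182 - 31)*(-6)) = 1830 + ((55 - 16000) - 151*(-6)) = 1830 + (-15945 - 1*(-906)) = 1830 + (-15945 + 906) = 1830 - 15039 = -13209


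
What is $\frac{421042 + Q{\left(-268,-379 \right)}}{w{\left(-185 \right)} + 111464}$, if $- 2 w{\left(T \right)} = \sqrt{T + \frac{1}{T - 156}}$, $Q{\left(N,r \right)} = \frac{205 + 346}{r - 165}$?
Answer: $\frac{1088234001130441}{288092890860110} + \frac{229046297 i \sqrt{21512326}}{4609486253761760} \approx 3.7774 + 0.00023047 i$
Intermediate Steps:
$Q{\left(N,r \right)} = \frac{551}{-165 + r}$
$w{\left(T \right)} = - \frac{\sqrt{T + \frac{1}{-156 + T}}}{2}$ ($w{\left(T \right)} = - \frac{\sqrt{T + \frac{1}{T - 156}}}{2} = - \frac{\sqrt{T + \frac{1}{-156 + T}}}{2}$)
$\frac{421042 + Q{\left(-268,-379 \right)}}{w{\left(-185 \right)} + 111464} = \frac{421042 + \frac{551}{-165 - 379}}{- \frac{\sqrt{\frac{1 - 185 \left(-156 - 185\right)}{-156 - 185}}}{2} + 111464} = \frac{421042 + \frac{551}{-544}}{- \frac{\sqrt{\frac{1 - -63085}{-341}}}{2} + 111464} = \frac{421042 + 551 \left(- \frac{1}{544}\right)}{- \frac{\sqrt{- \frac{1 + 63085}{341}}}{2} + 111464} = \frac{421042 - \frac{551}{544}}{- \frac{\sqrt{\left(- \frac{1}{341}\right) 63086}}{2} + 111464} = \frac{229046297}{544 \left(- \frac{\sqrt{- \frac{63086}{341}}}{2} + 111464\right)} = \frac{229046297}{544 \left(- \frac{\frac{1}{341} i \sqrt{21512326}}{2} + 111464\right)} = \frac{229046297}{544 \left(- \frac{i \sqrt{21512326}}{682} + 111464\right)} = \frac{229046297}{544 \left(111464 - \frac{i \sqrt{21512326}}{682}\right)}$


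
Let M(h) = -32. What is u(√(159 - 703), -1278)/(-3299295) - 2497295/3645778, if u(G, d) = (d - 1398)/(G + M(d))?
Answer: -134578696182051/196465453066330 - 223*I*√34/107776970 ≈ -0.685 - 1.2065e-5*I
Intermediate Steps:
u(G, d) = (-1398 + d)/(-32 + G) (u(G, d) = (d - 1398)/(G - 32) = (-1398 + d)/(-32 + G))
u(√(159 - 703), -1278)/(-3299295) - 2497295/3645778 = ((-1398 - 1278)/(-32 + √(159 - 703)))/(-3299295) - 2497295/3645778 = (-2676/(-32 + √(-544)))*(-1/3299295) - 2497295*1/3645778 = (-2676/(-32 + 4*I*√34))*(-1/3299295) - 2497295/3645778 = -2676/(-32 + 4*I*√34)*(-1/3299295) - 2497295/3645778 = 892/(1099765*(-32 + 4*I*√34)) - 2497295/3645778 = -2497295/3645778 + 892/(1099765*(-32 + 4*I*√34))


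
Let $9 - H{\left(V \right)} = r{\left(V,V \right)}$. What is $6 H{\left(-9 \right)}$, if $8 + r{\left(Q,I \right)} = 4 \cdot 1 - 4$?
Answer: $102$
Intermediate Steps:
$r{\left(Q,I \right)} = -8$ ($r{\left(Q,I \right)} = -8 + \left(4 \cdot 1 - 4\right) = -8 + \left(4 - 4\right) = -8 + 0 = -8$)
$H{\left(V \right)} = 17$ ($H{\left(V \right)} = 9 - -8 = 9 + 8 = 17$)
$6 H{\left(-9 \right)} = 6 \cdot 17 = 102$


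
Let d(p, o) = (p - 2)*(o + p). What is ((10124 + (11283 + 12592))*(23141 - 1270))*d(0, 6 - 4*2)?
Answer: 2974368516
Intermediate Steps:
d(p, o) = (-2 + p)*(o + p)
((10124 + (11283 + 12592))*(23141 - 1270))*d(0, 6 - 4*2) = ((10124 + (11283 + 12592))*(23141 - 1270))*(0**2 - 2*(6 - 4*2) - 2*0 + (6 - 4*2)*0) = ((10124 + 23875)*21871)*(0 - 2*(6 - 8) + 0 + (6 - 8)*0) = (33999*21871)*(0 - 2*(-2) + 0 - 2*0) = 743592129*(0 + 4 + 0 + 0) = 743592129*4 = 2974368516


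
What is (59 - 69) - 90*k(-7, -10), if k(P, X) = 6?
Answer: -550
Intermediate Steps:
(59 - 69) - 90*k(-7, -10) = (59 - 69) - 90*6 = -10 - 540 = -550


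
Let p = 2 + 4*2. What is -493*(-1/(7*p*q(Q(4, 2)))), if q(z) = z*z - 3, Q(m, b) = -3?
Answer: 493/420 ≈ 1.1738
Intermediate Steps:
q(z) = -3 + z**2 (q(z) = z**2 - 3 = -3 + z**2)
p = 10 (p = 2 + 8 = 10)
-493*(-1/(7*p*q(Q(4, 2)))) = -493*(-1/(70*(-3 + (-3)**2))) = -493*(-1/(70*(-3 + 9))) = -493/((10*6)*(-7)) = -493/(60*(-7)) = -493/(-420) = -493*(-1/420) = 493/420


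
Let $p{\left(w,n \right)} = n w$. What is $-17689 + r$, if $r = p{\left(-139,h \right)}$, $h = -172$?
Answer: $6219$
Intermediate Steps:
$r = 23908$ ($r = \left(-172\right) \left(-139\right) = 23908$)
$-17689 + r = -17689 + 23908 = 6219$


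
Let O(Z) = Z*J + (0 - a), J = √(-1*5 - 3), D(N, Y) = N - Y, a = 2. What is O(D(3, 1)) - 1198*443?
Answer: -530716 + 4*I*√2 ≈ -5.3072e+5 + 5.6569*I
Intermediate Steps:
J = 2*I*√2 (J = √(-5 - 3) = √(-8) = 2*I*√2 ≈ 2.8284*I)
O(Z) = -2 + 2*I*Z*√2 (O(Z) = Z*(2*I*√2) + (0 - 1*2) = 2*I*Z*√2 + (0 - 2) = 2*I*Z*√2 - 2 = -2 + 2*I*Z*√2)
O(D(3, 1)) - 1198*443 = (-2 + 2*I*(3 - 1*1)*√2) - 1198*443 = (-2 + 2*I*(3 - 1)*√2) - 530714 = (-2 + 2*I*2*√2) - 530714 = (-2 + 4*I*√2) - 530714 = -530716 + 4*I*√2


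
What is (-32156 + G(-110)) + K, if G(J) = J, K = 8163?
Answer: -24103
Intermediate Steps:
(-32156 + G(-110)) + K = (-32156 - 110) + 8163 = -32266 + 8163 = -24103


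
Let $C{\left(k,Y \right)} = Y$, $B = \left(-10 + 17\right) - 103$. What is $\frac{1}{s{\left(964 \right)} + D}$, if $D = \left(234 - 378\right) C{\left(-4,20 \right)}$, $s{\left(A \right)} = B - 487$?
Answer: $- \frac{1}{3463} \approx -0.00028877$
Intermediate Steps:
$B = -96$ ($B = 7 - 103 = -96$)
$s{\left(A \right)} = -583$ ($s{\left(A \right)} = -96 - 487 = -583$)
$D = -2880$ ($D = \left(234 - 378\right) 20 = \left(-144\right) 20 = -2880$)
$\frac{1}{s{\left(964 \right)} + D} = \frac{1}{-583 - 2880} = \frac{1}{-3463} = - \frac{1}{3463}$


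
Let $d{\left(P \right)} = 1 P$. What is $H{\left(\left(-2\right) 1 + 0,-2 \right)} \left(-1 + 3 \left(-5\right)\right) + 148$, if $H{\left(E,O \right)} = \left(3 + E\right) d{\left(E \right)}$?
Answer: $180$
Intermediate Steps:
$d{\left(P \right)} = P$
$H{\left(E,O \right)} = E \left(3 + E\right)$ ($H{\left(E,O \right)} = \left(3 + E\right) E = E \left(3 + E\right)$)
$H{\left(\left(-2\right) 1 + 0,-2 \right)} \left(-1 + 3 \left(-5\right)\right) + 148 = \left(\left(-2\right) 1 + 0\right) \left(3 + \left(\left(-2\right) 1 + 0\right)\right) \left(-1 + 3 \left(-5\right)\right) + 148 = \left(-2 + 0\right) \left(3 + \left(-2 + 0\right)\right) \left(-1 - 15\right) + 148 = - 2 \left(3 - 2\right) \left(-16\right) + 148 = \left(-2\right) 1 \left(-16\right) + 148 = \left(-2\right) \left(-16\right) + 148 = 32 + 148 = 180$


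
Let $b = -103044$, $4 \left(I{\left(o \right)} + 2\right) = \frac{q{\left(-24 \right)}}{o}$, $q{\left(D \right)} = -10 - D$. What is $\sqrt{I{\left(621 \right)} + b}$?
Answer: $\frac{25 i \sqrt{28258674}}{414} \approx 321.01 i$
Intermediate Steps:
$I{\left(o \right)} = -2 + \frac{7}{2 o}$ ($I{\left(o \right)} = -2 + \frac{\left(-10 - -24\right) \frac{1}{o}}{4} = -2 + \frac{\left(-10 + 24\right) \frac{1}{o}}{4} = -2 + \frac{14 \frac{1}{o}}{4} = -2 + \frac{7}{2 o}$)
$\sqrt{I{\left(621 \right)} + b} = \sqrt{\left(-2 + \frac{7}{2 \cdot 621}\right) - 103044} = \sqrt{\left(-2 + \frac{7}{2} \cdot \frac{1}{621}\right) - 103044} = \sqrt{\left(-2 + \frac{7}{1242}\right) - 103044} = \sqrt{- \frac{2477}{1242} - 103044} = \sqrt{- \frac{127983125}{1242}} = \frac{25 i \sqrt{28258674}}{414}$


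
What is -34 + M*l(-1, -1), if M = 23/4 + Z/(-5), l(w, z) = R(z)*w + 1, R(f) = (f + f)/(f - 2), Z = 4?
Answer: -647/20 ≈ -32.350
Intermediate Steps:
R(f) = 2*f/(-2 + f) (R(f) = (2*f)/(-2 + f) = 2*f/(-2 + f))
l(w, z) = 1 + 2*w*z/(-2 + z) (l(w, z) = (2*z/(-2 + z))*w + 1 = 2*w*z/(-2 + z) + 1 = 1 + 2*w*z/(-2 + z))
M = 99/20 (M = 23/4 + 4/(-5) = 23*(¼) + 4*(-⅕) = 23/4 - ⅘ = 99/20 ≈ 4.9500)
-34 + M*l(-1, -1) = -34 + 99*((-2 - 1 + 2*(-1)*(-1))/(-2 - 1))/20 = -34 + 99*((-2 - 1 + 2)/(-3))/20 = -34 + 99*(-⅓*(-1))/20 = -34 + (99/20)*(⅓) = -34 + 33/20 = -647/20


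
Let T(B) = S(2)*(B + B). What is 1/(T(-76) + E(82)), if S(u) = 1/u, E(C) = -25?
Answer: -1/101 ≈ -0.0099010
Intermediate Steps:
T(B) = B (T(B) = (B + B)/2 = (2*B)/2 = B)
1/(T(-76) + E(82)) = 1/(-76 - 25) = 1/(-101) = -1/101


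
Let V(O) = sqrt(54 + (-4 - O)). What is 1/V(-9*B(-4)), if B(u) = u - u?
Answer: sqrt(2)/10 ≈ 0.14142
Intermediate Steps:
B(u) = 0
V(O) = sqrt(50 - O)
1/V(-9*B(-4)) = 1/(sqrt(50 - (-9)*0)) = 1/(sqrt(50 - 1*0)) = 1/(sqrt(50 + 0)) = 1/(sqrt(50)) = 1/(5*sqrt(2)) = sqrt(2)/10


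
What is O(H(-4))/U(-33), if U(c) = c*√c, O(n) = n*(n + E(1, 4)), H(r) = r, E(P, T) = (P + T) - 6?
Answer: 20*I*√33/1089 ≈ 0.1055*I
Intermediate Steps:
E(P, T) = -6 + P + T
O(n) = n*(-1 + n) (O(n) = n*(n + (-6 + 1 + 4)) = n*(n - 1) = n*(-1 + n))
U(c) = c^(3/2)
O(H(-4))/U(-33) = (-4*(-1 - 4))/((-33)^(3/2)) = (-4*(-5))/((-33*I*√33)) = 20*(I*√33/1089) = 20*I*√33/1089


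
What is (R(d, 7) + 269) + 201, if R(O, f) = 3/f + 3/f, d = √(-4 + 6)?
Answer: 3296/7 ≈ 470.86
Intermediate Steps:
d = √2 ≈ 1.4142
R(O, f) = 6/f
(R(d, 7) + 269) + 201 = (6/7 + 269) + 201 = 1889/7 + 201 = 3296/7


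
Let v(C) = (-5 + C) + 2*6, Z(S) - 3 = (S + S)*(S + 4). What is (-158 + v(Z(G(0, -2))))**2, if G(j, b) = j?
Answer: 21904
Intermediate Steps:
Z(S) = 3 + 2*S*(4 + S) (Z(S) = 3 + (S + S)*(S + 4) = 3 + (2*S)*(4 + S) = 3 + 2*S*(4 + S))
v(C) = 7 + C (v(C) = (-5 + C) + 12 = 7 + C)
(-158 + v(Z(G(0, -2))))**2 = (-158 + (7 + (3 + 2*0**2 + 8*0)))**2 = (-158 + (7 + (3 + 2*0 + 0)))**2 = (-158 + (7 + (3 + 0 + 0)))**2 = (-158 + (7 + 3))**2 = (-158 + 10)**2 = (-148)**2 = 21904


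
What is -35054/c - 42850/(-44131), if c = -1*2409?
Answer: 1650193724/106311579 ≈ 15.522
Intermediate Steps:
c = -2409
-35054/c - 42850/(-44131) = -35054/(-2409) - 42850/(-44131) = -35054*(-1/2409) - 42850*(-1/44131) = 35054/2409 + 42850/44131 = 1650193724/106311579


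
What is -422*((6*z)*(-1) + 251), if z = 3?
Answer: -98326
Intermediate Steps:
-422*((6*z)*(-1) + 251) = -422*((6*3)*(-1) + 251) = -422*(18*(-1) + 251) = -422*(-18 + 251) = -422*233 = -98326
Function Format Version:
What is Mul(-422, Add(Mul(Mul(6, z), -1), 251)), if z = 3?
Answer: -98326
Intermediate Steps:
Mul(-422, Add(Mul(Mul(6, z), -1), 251)) = Mul(-422, Add(Mul(Mul(6, 3), -1), 251)) = Mul(-422, Add(Mul(18, -1), 251)) = Mul(-422, Add(-18, 251)) = Mul(-422, 233) = -98326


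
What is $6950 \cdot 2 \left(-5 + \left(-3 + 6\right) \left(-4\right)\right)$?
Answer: $-236300$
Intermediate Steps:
$6950 \cdot 2 \left(-5 + \left(-3 + 6\right) \left(-4\right)\right) = 6950 \cdot 2 \left(-5 + 3 \left(-4\right)\right) = 6950 \cdot 2 \left(-5 - 12\right) = 6950 \cdot 2 \left(-17\right) = 6950 \left(-34\right) = -236300$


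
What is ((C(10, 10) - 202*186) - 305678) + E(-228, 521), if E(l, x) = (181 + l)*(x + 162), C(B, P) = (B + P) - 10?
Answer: -375341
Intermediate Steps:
C(B, P) = -10 + B + P
E(l, x) = (162 + x)*(181 + l) (E(l, x) = (181 + l)*(162 + x) = (162 + x)*(181 + l))
((C(10, 10) - 202*186) - 305678) + E(-228, 521) = (((-10 + 10 + 10) - 202*186) - 305678) + (29322 + 162*(-228) + 181*521 - 228*521) = ((10 - 37572) - 305678) + (29322 - 36936 + 94301 - 118788) = (-37562 - 305678) - 32101 = -343240 - 32101 = -375341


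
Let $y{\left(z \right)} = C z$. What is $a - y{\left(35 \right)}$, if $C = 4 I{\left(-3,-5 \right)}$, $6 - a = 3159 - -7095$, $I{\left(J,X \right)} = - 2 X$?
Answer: $-11648$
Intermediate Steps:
$a = -10248$ ($a = 6 - \left(3159 - -7095\right) = 6 - \left(3159 + 7095\right) = 6 - 10254 = -10248$)
$C = 40$ ($C = 4 \left(\left(-2\right) \left(-5\right)\right) = 4 \cdot 10 = 40$)
$y{\left(z \right)} = 40 z$
$a - y{\left(35 \right)} = -10248 - 40 \cdot 35 = -10248 - 1400 = -11648$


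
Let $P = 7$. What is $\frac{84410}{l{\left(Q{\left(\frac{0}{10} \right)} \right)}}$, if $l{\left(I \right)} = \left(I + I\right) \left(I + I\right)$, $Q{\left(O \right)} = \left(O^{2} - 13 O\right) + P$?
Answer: $\frac{42205}{98} \approx 430.66$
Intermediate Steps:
$Q{\left(O \right)} = 7 + O^{2} - 13 O$ ($Q{\left(O \right)} = \left(O^{2} - 13 O\right) + 7 = 7 + O^{2} - 13 O$)
$l{\left(I \right)} = 4 I^{2}$ ($l{\left(I \right)} = 2 I 2 I = 4 I^{2}$)
$\frac{84410}{l{\left(Q{\left(\frac{0}{10} \right)} \right)}} = \frac{84410}{4 \left(7 + \left(\frac{0}{10}\right)^{2} - 13 \cdot \frac{0}{10}\right)^{2}} = \frac{84410}{4 \left(7 + \left(0 \cdot \frac{1}{10}\right)^{2} - 13 \cdot 0 \cdot \frac{1}{10}\right)^{2}} = \frac{84410}{4 \left(7 + 0^{2} - 0\right)^{2}} = \frac{84410}{4 \left(7 + 0 + 0\right)^{2}} = \frac{84410}{4 \cdot 7^{2}} = \frac{84410}{4 \cdot 49} = \frac{84410}{196} = 84410 \cdot \frac{1}{196} = \frac{42205}{98}$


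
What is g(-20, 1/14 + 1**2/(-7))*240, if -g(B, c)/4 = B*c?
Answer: -9600/7 ≈ -1371.4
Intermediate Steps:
g(B, c) = -4*B*c
g(-20, 1/14 + 1**2/(-7))*240 = -4*(-20)*(1/14 + 1**2/(-7))*240 = -4*(-20)*(1*(1/14) + 1*(-1/7))*240 = -4*(-20)*(1/14 - 1/7)*240 = -4*(-20)*(-1/14)*240 = -40/7*240 = -9600/7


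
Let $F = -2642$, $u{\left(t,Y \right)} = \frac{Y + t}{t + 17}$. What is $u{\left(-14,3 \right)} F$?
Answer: $\frac{29062}{3} \approx 9687.3$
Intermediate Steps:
$u{\left(t,Y \right)} = \frac{Y + t}{17 + t}$
$u{\left(-14,3 \right)} F = \frac{3 - 14}{17 - 14} \left(-2642\right) = \frac{1}{3} \left(-11\right) \left(-2642\right) = \left(- \frac{11}{3}\right) \left(-2642\right) = \frac{29062}{3}$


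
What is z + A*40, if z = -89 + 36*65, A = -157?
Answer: -4029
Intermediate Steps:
z = 2251 (z = -89 + 2340 = 2251)
z + A*40 = 2251 - 157*40 = 2251 - 6280 = -4029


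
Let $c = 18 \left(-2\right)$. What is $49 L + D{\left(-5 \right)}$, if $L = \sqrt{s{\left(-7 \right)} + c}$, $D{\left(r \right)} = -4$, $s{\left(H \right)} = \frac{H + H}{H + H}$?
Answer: $-4 + 49 i \sqrt{35} \approx -4.0 + 289.89 i$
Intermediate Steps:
$c = -36$
$s{\left(H \right)} = 1$ ($s{\left(H \right)} = \frac{2 H}{2 H} = 2 H \frac{1}{2 H} = 1$)
$L = i \sqrt{35}$ ($L = \sqrt{1 - 36} = \sqrt{-35} = i \sqrt{35} \approx 5.9161 i$)
$49 L + D{\left(-5 \right)} = 49 i \sqrt{35} - 4 = -4 + 49 i \sqrt{35}$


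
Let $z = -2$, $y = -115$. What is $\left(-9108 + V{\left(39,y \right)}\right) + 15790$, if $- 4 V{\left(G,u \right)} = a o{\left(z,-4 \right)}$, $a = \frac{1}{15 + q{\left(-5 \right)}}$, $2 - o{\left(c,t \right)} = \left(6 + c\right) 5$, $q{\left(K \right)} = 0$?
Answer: $\frac{66823}{10} \approx 6682.3$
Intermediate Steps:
$o{\left(c,t \right)} = -28 - 5 c$ ($o{\left(c,t \right)} = 2 - \left(6 + c\right) 5 = 2 - \left(30 + 5 c\right) = -28 - 5 c$)
$a = \frac{1}{15}$ ($a = \frac{1}{15 + 0} = \frac{1}{15} \approx 0.066667$)
$V{\left(G,u \right)} = \frac{3}{10}$ ($V{\left(G,u \right)} = - \frac{\frac{1}{15} \left(-28 - -10\right)}{4} = - \frac{\frac{1}{15} \left(-28 + 10\right)}{4} = - \frac{\frac{1}{15} \left(-18\right)}{4} = \left(- \frac{1}{4}\right) \left(- \frac{6}{5}\right) = \frac{3}{10}$)
$\left(-9108 + V{\left(39,y \right)}\right) + 15790 = \left(-9108 + \frac{3}{10}\right) + 15790 = - \frac{91077}{10} + 15790 = \frac{66823}{10}$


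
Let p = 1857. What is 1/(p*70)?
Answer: 1/129990 ≈ 7.6929e-6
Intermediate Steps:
1/(p*70) = 1/(1857*70) = 1/129990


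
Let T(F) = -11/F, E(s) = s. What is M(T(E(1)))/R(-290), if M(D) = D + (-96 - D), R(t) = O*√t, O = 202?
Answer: 24*I*√290/14645 ≈ 0.027907*I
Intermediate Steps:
R(t) = 202*√t
M(D) = -96
M(T(E(1)))/R(-290) = -96*(-I*√290/58580) = -(-24)*I*√290/14645 = 24*I*√290/14645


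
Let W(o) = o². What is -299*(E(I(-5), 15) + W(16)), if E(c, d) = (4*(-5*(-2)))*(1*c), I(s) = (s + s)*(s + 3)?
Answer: -315744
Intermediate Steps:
I(s) = 2*s*(3 + s) (I(s) = (2*s)*(3 + s) = 2*s*(3 + s))
E(c, d) = 40*c (E(c, d) = (4*10)*c = 40*c)
-299*(E(I(-5), 15) + W(16)) = -299*(40*(2*(-5)*(3 - 5)) + 16²) = -299*(40*(2*(-5)*(-2)) + 256) = -299*(40*20 + 256) = -299*(800 + 256) = -299*1056 = -315744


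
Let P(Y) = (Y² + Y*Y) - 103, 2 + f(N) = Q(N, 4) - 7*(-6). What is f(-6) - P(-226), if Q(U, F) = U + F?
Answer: -102011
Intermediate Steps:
Q(U, F) = F + U
f(N) = 44 + N (f(N) = -2 + ((4 + N) - 7*(-6)) = -2 + ((4 + N) + 42) = -2 + (46 + N) = 44 + N)
P(Y) = -103 + 2*Y² (P(Y) = (Y² + Y²) - 103 = 2*Y² - 103 = -103 + 2*Y²)
f(-6) - P(-226) = (44 - 6) - (-103 + 2*(-226)²) = 38 - (-103 + 2*51076) = 38 - (-103 + 102152) = 38 - 1*102049 = 38 - 102049 = -102011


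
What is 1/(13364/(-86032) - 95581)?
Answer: -21508/2055759489 ≈ -1.0462e-5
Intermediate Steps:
1/(13364/(-86032) - 95581) = 1/(13364*(-1/86032) - 95581) = 1/(-3341/21508 - 95581) = 1/(-2055759489/21508) = -21508/2055759489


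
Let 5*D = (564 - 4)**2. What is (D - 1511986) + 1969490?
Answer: 520224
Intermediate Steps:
D = 62720 (D = (564 - 4)**2/5 = (1/5)*560**2 = (1/5)*313600 = 62720)
(D - 1511986) + 1969490 = (62720 - 1511986) + 1969490 = -1449266 + 1969490 = 520224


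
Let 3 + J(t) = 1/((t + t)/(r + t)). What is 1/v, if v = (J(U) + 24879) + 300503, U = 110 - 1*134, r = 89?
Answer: 48/15618127 ≈ 3.0733e-6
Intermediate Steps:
U = -24 (U = 110 - 134 = -24)
J(t) = -3 + (89 + t)/(2*t) (J(t) = -3 + 1/((t + t)/(89 + t)) = -3 + 1/((2*t)/(89 + t)) = -3 + 1/(2*t/(89 + t)) = -3 + (89 + t)/(2*t))
v = 15618127/48 (v = ((½)*(89 - 5*(-24))/(-24) + 24879) + 300503 = ((½)*(-1/24)*(89 + 120) + 24879) + 300503 = ((½)*(-1/24)*209 + 24879) + 300503 = (-209/48 + 24879) + 300503 = 1193983/48 + 300503 = 15618127/48 ≈ 3.2538e+5)
1/v = 1/(15618127/48) = 48/15618127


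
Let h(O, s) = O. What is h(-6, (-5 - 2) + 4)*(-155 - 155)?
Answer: 1860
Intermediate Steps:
h(-6, (-5 - 2) + 4)*(-155 - 155) = -6*(-155 - 155) = -6*(-310) = 1860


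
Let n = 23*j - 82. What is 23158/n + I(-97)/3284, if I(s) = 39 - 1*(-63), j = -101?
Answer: -37902781/3949010 ≈ -9.5981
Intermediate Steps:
n = -2405 (n = 23*(-101) - 82 = -2323 - 82 = -2405)
I(s) = 102 (I(s) = 39 + 63 = 102)
23158/n + I(-97)/3284 = 23158/(-2405) + 102/3284 = 23158*(-1/2405) + 102*(1/3284) = -23158/2405 + 51/1642 = -37902781/3949010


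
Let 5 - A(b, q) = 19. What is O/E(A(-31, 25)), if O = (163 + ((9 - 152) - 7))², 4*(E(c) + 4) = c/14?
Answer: -676/17 ≈ -39.765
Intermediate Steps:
A(b, q) = -14 (A(b, q) = 5 - 1*19 = 5 - 19 = -14)
E(c) = -4 + c/56 (E(c) = -4 + (c/14)/4 = -4 + c/56)
O = 169 (O = (163 + (-143 - 7))² = (163 - 150)² = 13² = 169)
O/E(A(-31, 25)) = 169/(-4 + (1/56)*(-14)) = 169/(-4 - ¼) = 169/(-17/4) = 169*(-4/17) = -676/17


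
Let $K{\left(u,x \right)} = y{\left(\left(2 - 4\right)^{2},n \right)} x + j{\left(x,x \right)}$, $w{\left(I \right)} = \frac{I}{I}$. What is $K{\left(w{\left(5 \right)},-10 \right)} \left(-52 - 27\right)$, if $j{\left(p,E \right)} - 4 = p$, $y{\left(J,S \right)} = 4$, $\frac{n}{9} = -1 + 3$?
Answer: $3634$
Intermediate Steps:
$n = 18$ ($n = 9 \left(-1 + 3\right) = 9 \cdot 2 = 18$)
$j{\left(p,E \right)} = 4 + p$
$w{\left(I \right)} = 1$
$K{\left(u,x \right)} = 4 + 5 x$ ($K{\left(u,x \right)} = 4 x + \left(4 + x\right) = 4 + 5 x$)
$K{\left(w{\left(5 \right)},-10 \right)} \left(-52 - 27\right) = \left(4 + 5 \left(-10\right)\right) \left(-52 - 27\right) = \left(4 - 50\right) \left(-79\right) = \left(-46\right) \left(-79\right) = 3634$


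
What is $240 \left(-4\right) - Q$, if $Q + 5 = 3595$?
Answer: $-4550$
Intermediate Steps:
$Q = 3590$ ($Q = -5 + 3595 = 3590$)
$240 \left(-4\right) - Q = 240 \left(-4\right) - 3590 = -960 - 3590 = -4550$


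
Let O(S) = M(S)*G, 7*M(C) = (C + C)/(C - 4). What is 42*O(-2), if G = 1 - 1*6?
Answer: -20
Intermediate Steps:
M(C) = 2*C/(7*(-4 + C)) (M(C) = ((C + C)/(C - 4))/7 = ((2*C)/(-4 + C))/7 = (2*C/(-4 + C))/7 = 2*C/(7*(-4 + C)))
G = -5 (G = 1 - 6 = -5)
O(S) = -10*S/(7*(-4 + S)) (O(S) = (2*S/(7*(-4 + S)))*(-5) = -10*S/(7*(-4 + S)))
42*O(-2) = 42*(-10*(-2)/(-28 + 7*(-2))) = 42*(-10*(-2)/(-28 - 14)) = 42*(-10*(-2)/(-42)) = 42*(-10*(-2)*(-1/42)) = 42*(-10/21) = -20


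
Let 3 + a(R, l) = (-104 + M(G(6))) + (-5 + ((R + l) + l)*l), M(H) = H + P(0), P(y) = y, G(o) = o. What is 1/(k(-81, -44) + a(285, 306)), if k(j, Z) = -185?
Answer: 1/274191 ≈ 3.6471e-6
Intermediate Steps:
M(H) = H (M(H) = H + 0 = H)
a(R, l) = -106 + l*(R + 2*l) (a(R, l) = -3 + ((-104 + 6) + (-5 + ((R + l) + l)*l)) = -3 + (-98 + (-5 + (R + 2*l)*l)) = -3 + (-98 + (-5 + l*(R + 2*l))) = -3 + (-103 + l*(R + 2*l)) = -106 + l*(R + 2*l))
1/(k(-81, -44) + a(285, 306)) = 1/(-185 + (-106 + 2*306² + 285*306)) = 1/(-185 + (-106 + 2*93636 + 87210)) = 1/(-185 + (-106 + 187272 + 87210)) = 1/(-185 + 274376) = 1/274191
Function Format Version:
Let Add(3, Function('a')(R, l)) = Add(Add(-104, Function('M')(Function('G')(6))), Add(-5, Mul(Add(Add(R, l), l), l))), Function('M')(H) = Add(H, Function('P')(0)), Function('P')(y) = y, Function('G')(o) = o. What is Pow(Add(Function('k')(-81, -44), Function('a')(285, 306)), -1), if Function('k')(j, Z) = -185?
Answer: Rational(1, 274191) ≈ 3.6471e-6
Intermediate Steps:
Function('M')(H) = H (Function('M')(H) = Add(H, 0) = H)
Function('a')(R, l) = Add(-106, Mul(l, Add(R, Mul(2, l)))) (Function('a')(R, l) = Add(-3, Add(Add(-104, 6), Add(-5, Mul(Add(Add(R, l), l), l)))) = Add(-3, Add(-98, Add(-5, Mul(Add(R, Mul(2, l)), l)))) = Add(-3, Add(-98, Add(-5, Mul(l, Add(R, Mul(2, l)))))) = Add(-3, Add(-103, Mul(l, Add(R, Mul(2, l))))) = Add(-106, Mul(l, Add(R, Mul(2, l)))))
Pow(Add(Function('k')(-81, -44), Function('a')(285, 306)), -1) = Pow(Add(-185, Add(-106, Mul(2, Pow(306, 2)), Mul(285, 306))), -1) = Pow(Add(-185, Add(-106, Mul(2, 93636), 87210)), -1) = Pow(Add(-185, Add(-106, 187272, 87210)), -1) = Pow(Add(-185, 274376), -1) = Pow(274191, -1) = Rational(1, 274191)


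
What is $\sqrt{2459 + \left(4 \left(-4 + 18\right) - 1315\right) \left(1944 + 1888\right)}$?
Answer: $3 i \sqrt{535781} \approx 2195.9 i$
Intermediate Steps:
$\sqrt{2459 + \left(4 \left(-4 + 18\right) - 1315\right) \left(1944 + 1888\right)} = \sqrt{2459 + \left(4 \cdot 14 - 1315\right) 3832} = \sqrt{2459 + \left(56 - 1315\right) 3832} = \sqrt{2459 - 4824488} = \sqrt{-4822029} = 3 i \sqrt{535781}$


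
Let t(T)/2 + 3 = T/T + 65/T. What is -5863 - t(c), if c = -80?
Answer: -46859/8 ≈ -5857.4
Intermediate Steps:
t(T) = -4 + 130/T (t(T) = -6 + 2*(T/T + 65/T) = -6 + 2*(1 + 65/T) = -6 + (2 + 130/T) = -4 + 130/T)
-5863 - t(c) = -5863 - (-4 + 130/(-80)) = -5863 - (-4 + 130*(-1/80)) = -5863 - (-4 - 13/8) = -5863 - 1*(-45/8) = -5863 + 45/8 = -46859/8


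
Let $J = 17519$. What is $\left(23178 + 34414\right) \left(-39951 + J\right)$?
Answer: $-1291903744$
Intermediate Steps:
$\left(23178 + 34414\right) \left(-39951 + J\right) = \left(23178 + 34414\right) \left(-39951 + 17519\right) = 57592 \left(-22432\right) = -1291903744$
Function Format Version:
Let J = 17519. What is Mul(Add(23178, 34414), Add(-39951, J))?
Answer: -1291903744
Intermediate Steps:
Mul(Add(23178, 34414), Add(-39951, J)) = Mul(Add(23178, 34414), Add(-39951, 17519)) = Mul(57592, -22432) = -1291903744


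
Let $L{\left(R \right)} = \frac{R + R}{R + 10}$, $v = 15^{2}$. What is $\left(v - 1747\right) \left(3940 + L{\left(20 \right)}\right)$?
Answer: $- \frac{17996128}{3} \approx -5.9987 \cdot 10^{6}$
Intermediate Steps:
$v = 225$
$L{\left(R \right)} = \frac{2 R}{10 + R}$
$\left(v - 1747\right) \left(3940 + L{\left(20 \right)}\right) = \left(225 - 1747\right) \left(3940 + 2 \cdot 20 \frac{1}{10 + 20}\right) = - 1522 \left(3940 + 2 \cdot 20 \cdot \frac{1}{30}\right) = - 1522 \left(3940 + \frac{4}{3}\right) = \left(-1522\right) \frac{11824}{3} = - \frac{17996128}{3}$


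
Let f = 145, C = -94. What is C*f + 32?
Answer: -13598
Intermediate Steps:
C*f + 32 = -94*145 + 32 = -13630 + 32 = -13598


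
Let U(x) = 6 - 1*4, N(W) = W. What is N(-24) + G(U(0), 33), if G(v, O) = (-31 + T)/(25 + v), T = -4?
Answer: -683/27 ≈ -25.296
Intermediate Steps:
U(x) = 2 (U(x) = 6 - 4 = 2)
G(v, O) = -35/(25 + v) (G(v, O) = (-31 - 4)/(25 + v) = -35/(25 + v))
N(-24) + G(U(0), 33) = -24 - 35/(25 + 2) = -24 - 35/27 = -683/27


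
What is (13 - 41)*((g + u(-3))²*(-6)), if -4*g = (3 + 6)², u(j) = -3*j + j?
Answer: 68229/2 ≈ 34115.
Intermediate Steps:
u(j) = -2*j
g = -81/4 (g = -(3 + 6)²/4 = -¼*9² = -¼*81 = -81/4 ≈ -20.250)
(13 - 41)*((g + u(-3))²*(-6)) = (13 - 41)*((-81/4 - 2*(-3))²*(-6)) = -28*(-81/4 + 6)²*(-6) = -28*(-57/4)²*(-6) = -22743*(-6)/4 = -28*(-9747/8) = 68229/2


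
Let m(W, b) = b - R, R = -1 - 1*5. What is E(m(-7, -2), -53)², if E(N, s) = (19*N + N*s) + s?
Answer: 35721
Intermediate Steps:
R = -6 (R = -1 - 5 = -6)
m(W, b) = 6 + b (m(W, b) = b - 1*(-6) = b + 6 = 6 + b)
E(N, s) = s + 19*N + N*s
E(m(-7, -2), -53)² = (-53 + 19*(6 - 2) + (6 - 2)*(-53))² = (-53 + 19*4 + 4*(-53))² = (-53 + 76 - 212)² = (-189)² = 35721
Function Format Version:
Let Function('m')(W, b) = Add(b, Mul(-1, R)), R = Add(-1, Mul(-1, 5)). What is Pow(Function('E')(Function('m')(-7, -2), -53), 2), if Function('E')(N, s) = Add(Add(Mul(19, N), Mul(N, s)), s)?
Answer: 35721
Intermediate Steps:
R = -6 (R = Add(-1, -5) = -6)
Function('m')(W, b) = Add(6, b) (Function('m')(W, b) = Add(b, Mul(-1, -6)) = Add(b, 6) = Add(6, b))
Function('E')(N, s) = Add(s, Mul(19, N), Mul(N, s))
Pow(Function('E')(Function('m')(-7, -2), -53), 2) = Pow(Add(-53, Mul(19, Add(6, -2)), Mul(Add(6, -2), -53)), 2) = Pow(Add(-53, Mul(19, 4), Mul(4, -53)), 2) = Pow(Add(-53, 76, -212), 2) = Pow(-189, 2) = 35721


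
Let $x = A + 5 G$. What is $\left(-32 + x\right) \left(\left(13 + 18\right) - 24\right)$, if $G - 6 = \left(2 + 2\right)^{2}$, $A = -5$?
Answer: $511$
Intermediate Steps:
$G = 22$ ($G = 6 + \left(2 + 2\right)^{2} = 6 + 4^{2} = 6 + 16 = 22$)
$x = 105$ ($x = -5 + 5 \cdot 22 = -5 + 110 = 105$)
$\left(-32 + x\right) \left(\left(13 + 18\right) - 24\right) = \left(-32 + 105\right) \left(\left(13 + 18\right) - 24\right) = 73 \left(31 - 24\right) = 73 \cdot 7 = 511$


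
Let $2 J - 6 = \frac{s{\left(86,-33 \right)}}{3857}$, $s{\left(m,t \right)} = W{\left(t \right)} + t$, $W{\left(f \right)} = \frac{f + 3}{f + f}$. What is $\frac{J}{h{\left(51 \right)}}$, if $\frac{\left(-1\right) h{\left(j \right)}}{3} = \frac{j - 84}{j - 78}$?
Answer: $- \frac{381306}{466697} \approx -0.81703$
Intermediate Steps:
$h{\left(j \right)} = - \frac{3 \left(-84 + j\right)}{-78 + j}$ ($h{\left(j \right)} = - 3 \frac{j - 84}{j - 78} = - 3 \frac{-84 + j}{-78 + j} = - \frac{3 \left(-84 + j\right)}{-78 + j}$)
$W{\left(f \right)} = \frac{3 + f}{2 f}$
$s{\left(m,t \right)} = t + \frac{3 + t}{2 t}$ ($s{\left(m,t \right)} = \frac{3 + t}{2 t} + t = t + \frac{3 + t}{2 t}$)
$J = \frac{127102}{42427}$ ($J = 3 + \frac{\left(\frac{1}{2} - 33 + \frac{3}{2 \left(-33\right)}\right) \frac{1}{3857}}{2} = 3 + \frac{\left(\frac{1}{2} - 33 + \frac{3}{2} \left(- \frac{1}{33}\right)\right) \frac{1}{3857}}{2} = 3 + \frac{\left(\frac{1}{2} - 33 - \frac{1}{22}\right) \frac{1}{3857}}{2} = 3 + \frac{\left(- \frac{358}{11}\right) \frac{1}{3857}}{2} = 3 + \frac{1}{2} \left(- \frac{358}{42427}\right) = 3 - \frac{179}{42427} = \frac{127102}{42427} \approx 2.9958$)
$\frac{J}{h{\left(51 \right)}} = \frac{127102}{42427 \frac{3 \left(84 - 51\right)}{-78 + 51}} = \frac{127102}{42427 \frac{3 \left(84 - 51\right)}{-27}} = \frac{127102}{42427 \cdot 3 \left(- \frac{1}{27}\right) 33} = \frac{127102}{42427 \left(- \frac{11}{3}\right)} = \frac{127102}{42427} \left(- \frac{3}{11}\right) = - \frac{381306}{466697}$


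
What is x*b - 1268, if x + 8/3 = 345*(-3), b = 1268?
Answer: -3951088/3 ≈ -1.3170e+6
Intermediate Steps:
x = -3113/3 (x = -8/3 + 345*(-3) = -8/3 - 1035 = -3113/3 ≈ -1037.7)
x*b - 1268 = -3113/3*1268 - 1268 = -3947284/3 - 1268 = -3951088/3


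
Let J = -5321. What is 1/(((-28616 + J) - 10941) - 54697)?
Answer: -1/99575 ≈ -1.0043e-5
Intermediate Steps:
1/(((-28616 + J) - 10941) - 54697) = 1/(((-28616 - 5321) - 10941) - 54697) = 1/((-33937 - 10941) - 54697) = 1/(-44878 - 54697) = 1/(-99575) = -1/99575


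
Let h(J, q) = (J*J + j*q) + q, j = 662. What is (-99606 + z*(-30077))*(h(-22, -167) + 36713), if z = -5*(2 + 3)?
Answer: -47961102156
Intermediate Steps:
h(J, q) = J² + 663*q (h(J, q) = (J*J + 662*q) + q = (J² + 662*q) + q = J² + 663*q)
z = -25 (z = -5*5 = -25)
(-99606 + z*(-30077))*(h(-22, -167) + 36713) = (-99606 - 25*(-30077))*(((-22)² + 663*(-167)) + 36713) = (-99606 + 751925)*((484 - 110721) + 36713) = 652319*(-110237 + 36713) = 652319*(-73524) = -47961102156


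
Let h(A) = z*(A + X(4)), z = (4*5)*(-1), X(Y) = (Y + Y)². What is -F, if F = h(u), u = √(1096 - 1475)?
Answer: 1280 + 20*I*√379 ≈ 1280.0 + 389.36*I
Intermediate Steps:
X(Y) = 4*Y² (X(Y) = (2*Y)² = 4*Y²)
z = -20 (z = 20*(-1) = -20)
u = I*√379 (u = √(-379) = I*√379 ≈ 19.468*I)
h(A) = -1280 - 20*A (h(A) = -20*(A + 4*4²) = -20*(A + 4*16) = -20*(A + 64) = -20*(64 + A) = -1280 - 20*A)
F = -1280 - 20*I*√379 ≈ -1280.0 - 389.36*I
-F = -(-1280 - 20*I*√379) = 1280 + 20*I*√379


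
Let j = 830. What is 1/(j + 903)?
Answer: 1/1733 ≈ 0.00057703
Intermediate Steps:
1/(j + 903) = 1/(830 + 903) = 1/1733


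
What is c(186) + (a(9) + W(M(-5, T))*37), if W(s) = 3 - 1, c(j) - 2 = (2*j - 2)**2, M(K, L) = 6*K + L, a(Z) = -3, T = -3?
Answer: 136973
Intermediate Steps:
M(K, L) = L + 6*K
c(j) = 2 + (-2 + 2*j)**2 (c(j) = 2 + (2*j - 2)**2 = 2 + (-2 + 2*j)**2)
W(s) = 2
c(186) + (a(9) + W(M(-5, T))*37) = (2 + 4*(-1 + 186)**2) + (-3 + 2*37) = (2 + 4*185**2) + (-3 + 74) = (2 + 4*34225) + 71 = (2 + 136900) + 71 = 136902 + 71 = 136973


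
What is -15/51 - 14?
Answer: -243/17 ≈ -14.294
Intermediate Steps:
-15/51 - 14 = -15*1/51 - 14 = -5/17 - 14 = -243/17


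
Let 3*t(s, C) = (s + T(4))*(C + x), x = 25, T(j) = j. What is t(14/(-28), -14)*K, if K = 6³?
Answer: 2772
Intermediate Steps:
t(s, C) = (4 + s)*(25 + C)/3 (t(s, C) = ((s + 4)*(C + 25))/3 = ((4 + s)*(25 + C))/3 = (4 + s)*(25 + C)/3)
K = 216
t(14/(-28), -14)*K = (100/3 + (4/3)*(-14) + 25*(14/(-28))/3 + (⅓)*(-14)*(14/(-28)))*216 = (100/3 - 56/3 + 25*(14*(-1/28))/3 + (⅓)*(-14)*(14*(-1/28)))*216 = (100/3 - 56/3 + (25/3)*(-½) + (⅓)*(-14)*(-½))*216 = (100/3 - 56/3 - 25/6 + 7/3)*216 = (77/6)*216 = 2772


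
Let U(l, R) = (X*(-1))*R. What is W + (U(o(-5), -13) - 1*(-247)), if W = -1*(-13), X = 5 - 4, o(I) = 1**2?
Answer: 273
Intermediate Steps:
o(I) = 1
X = 1
U(l, R) = -R (U(l, R) = (1*(-1))*R = -R)
W = 13
W + (U(o(-5), -13) - 1*(-247)) = 13 + (-1*(-13) - 1*(-247)) = 13 + (13 + 247) = 13 + 260 = 273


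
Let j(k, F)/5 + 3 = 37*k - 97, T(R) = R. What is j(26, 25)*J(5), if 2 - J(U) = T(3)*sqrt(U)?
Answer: 8620 - 12930*sqrt(5) ≈ -20292.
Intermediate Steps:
J(U) = 2 - 3*sqrt(U)
j(k, F) = -500 + 185*k (j(k, F) = -15 + 5*(37*k - 97) = -15 + 5*(-97 + 37*k) = -15 + (-485 + 185*k) = -500 + 185*k)
j(26, 25)*J(5) = (-500 + 185*26)*(2 - 3*sqrt(5)) = (-500 + 4810)*(2 - 3*sqrt(5)) = 4310*(2 - 3*sqrt(5)) = 8620 - 12930*sqrt(5)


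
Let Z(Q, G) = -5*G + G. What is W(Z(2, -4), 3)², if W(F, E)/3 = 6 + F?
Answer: 4356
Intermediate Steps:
Z(Q, G) = -4*G
W(F, E) = 18 + 3*F (W(F, E) = 3*(6 + F) = 18 + 3*F)
W(Z(2, -4), 3)² = (18 + 3*(-4*(-4)))² = (18 + 3*16)² = (18 + 48)² = 66² = 4356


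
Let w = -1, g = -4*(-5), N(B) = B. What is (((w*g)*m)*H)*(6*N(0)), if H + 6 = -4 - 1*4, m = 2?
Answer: 0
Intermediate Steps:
g = 20
H = -14 (H = -6 + (-4 - 1*4) = -6 + (-4 - 4) = -6 - 8 = -14)
(((w*g)*m)*H)*(6*N(0)) = ((-1*20*2)*(-14))*(6*0) = (-20*2*(-14))*0 = -40*(-14)*0 = 560*0 = 0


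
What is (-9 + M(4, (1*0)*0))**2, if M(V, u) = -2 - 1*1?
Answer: 144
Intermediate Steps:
M(V, u) = -3 (M(V, u) = -2 - 1 = -3)
(-9 + M(4, (1*0)*0))**2 = (-9 - 3)**2 = (-12)**2 = 144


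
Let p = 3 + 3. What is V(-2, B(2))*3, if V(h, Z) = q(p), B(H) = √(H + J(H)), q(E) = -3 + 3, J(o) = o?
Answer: 0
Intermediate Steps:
p = 6
q(E) = 0
B(H) = √2*√H (B(H) = √(H + H) = √(2*H) = √2*√H)
V(h, Z) = 0
V(-2, B(2))*3 = 0*3 = 0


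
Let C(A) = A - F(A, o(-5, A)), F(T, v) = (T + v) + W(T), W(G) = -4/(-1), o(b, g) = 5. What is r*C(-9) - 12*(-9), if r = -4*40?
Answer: 1548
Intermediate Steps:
W(G) = 4 (W(G) = -4*(-1) = 4)
F(T, v) = 4 + T + v (F(T, v) = (T + v) + 4 = 4 + T + v)
r = -160
C(A) = -9 (C(A) = A - (4 + A + 5) = A - (9 + A) = A + (-9 - A) = -9)
r*C(-9) - 12*(-9) = -160*(-9) - 12*(-9) = 1440 + 108 = 1548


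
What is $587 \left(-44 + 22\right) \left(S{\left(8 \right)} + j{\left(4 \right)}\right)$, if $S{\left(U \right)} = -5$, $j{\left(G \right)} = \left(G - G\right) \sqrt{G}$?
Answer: $64570$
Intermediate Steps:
$j{\left(G \right)} = 0$ ($j{\left(G \right)} = 0 \sqrt{G} = 0$)
$587 \left(-44 + 22\right) \left(S{\left(8 \right)} + j{\left(4 \right)}\right) = 587 \left(-44 + 22\right) \left(-5 + 0\right) = 587 \left(\left(-22\right) \left(-5\right)\right) = 587 \cdot 110 = 64570$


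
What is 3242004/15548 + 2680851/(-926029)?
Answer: 56932843284/276882671 ≈ 205.62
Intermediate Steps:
3242004/15548 + 2680851/(-926029) = 3242004*(1/15548) + 2680851*(-1/926029) = 810501/3887 - 2680851/926029 = 56932843284/276882671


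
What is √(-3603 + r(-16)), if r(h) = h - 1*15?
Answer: I*√3634 ≈ 60.283*I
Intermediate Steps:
r(h) = -15 + h (r(h) = h - 15 = -15 + h)
√(-3603 + r(-16)) = √(-3603 + (-15 - 16)) = √(-3603 - 31) = √(-3634) = I*√3634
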